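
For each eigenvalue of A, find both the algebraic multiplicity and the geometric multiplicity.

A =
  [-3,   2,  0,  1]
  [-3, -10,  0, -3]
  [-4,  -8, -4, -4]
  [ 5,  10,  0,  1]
λ = -4: alg = 4, geom = 3

Step 1 — factor the characteristic polynomial to read off the algebraic multiplicities:
  χ_A(x) = (x + 4)^4

Step 2 — compute geometric multiplicities via the rank-nullity identity g(λ) = n − rank(A − λI):
  rank(A − (-4)·I) = 1, so dim ker(A − (-4)·I) = n − 1 = 3

Summary:
  λ = -4: algebraic multiplicity = 4, geometric multiplicity = 3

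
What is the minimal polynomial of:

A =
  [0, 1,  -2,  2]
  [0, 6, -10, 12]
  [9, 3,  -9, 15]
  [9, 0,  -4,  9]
x^4 - 6*x^3 + 9*x^2

The characteristic polynomial is χ_A(x) = x^2*(x - 3)^2, so the eigenvalues are known. The minimal polynomial is
  m_A(x) = Π_λ (x − λ)^{k_λ}
where k_λ is the size of the *largest* Jordan block for λ (equivalently, the smallest k with (A − λI)^k v = 0 for every generalised eigenvector v of λ).

  λ = 0: largest Jordan block has size 2, contributing (x − 0)^2
  λ = 3: largest Jordan block has size 2, contributing (x − 3)^2

So m_A(x) = x^2*(x - 3)^2 = x^4 - 6*x^3 + 9*x^2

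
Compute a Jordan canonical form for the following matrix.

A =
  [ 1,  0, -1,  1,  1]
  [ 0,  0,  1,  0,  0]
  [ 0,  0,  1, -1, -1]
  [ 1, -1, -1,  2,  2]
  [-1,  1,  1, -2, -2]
J_3(0) ⊕ J_2(1)

The characteristic polynomial is
  det(x·I − A) = x^5 - 2*x^4 + x^3 = x^3*(x - 1)^2

Eigenvalues and multiplicities (the geometric multiplicity of λ is n − rank(A − λI), which equals the number of Jordan blocks for λ):
  λ = 0: algebraic multiplicity = 3, geometric multiplicity = 1
  λ = 1: algebraic multiplicity = 2, geometric multiplicity = 1

Determining the block sizes for each eigenvalue:
  λ = 0: one block (gm = 1), so the single block has size am = 3 → block sizes [3]
  λ = 1: one block (gm = 1), so the single block has size am = 2 → block sizes [2]

Assembling the blocks gives a Jordan form
J =
  [0, 1, 0, 0, 0]
  [0, 0, 1, 0, 0]
  [0, 0, 0, 0, 0]
  [0, 0, 0, 1, 1]
  [0, 0, 0, 0, 1]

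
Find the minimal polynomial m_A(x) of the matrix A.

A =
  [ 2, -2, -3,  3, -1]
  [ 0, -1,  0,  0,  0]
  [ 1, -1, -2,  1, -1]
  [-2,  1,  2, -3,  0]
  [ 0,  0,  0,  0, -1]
x^2 + 2*x + 1

The characteristic polynomial is χ_A(x) = (x + 1)^5, so the eigenvalues are known. The minimal polynomial is
  m_A(x) = Π_λ (x − λ)^{k_λ}
where k_λ is the size of the *largest* Jordan block for λ (equivalently, the smallest k with (A − λI)^k v = 0 for every generalised eigenvector v of λ).

  λ = -1: largest Jordan block has size 2, contributing (x + 1)^2

So m_A(x) = (x + 1)^2 = x^2 + 2*x + 1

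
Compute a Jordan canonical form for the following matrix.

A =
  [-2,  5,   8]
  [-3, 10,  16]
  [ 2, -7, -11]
J_3(-1)

The characteristic polynomial is
  det(x·I − A) = x^3 + 3*x^2 + 3*x + 1 = (x + 1)^3

Eigenvalues and multiplicities (the geometric multiplicity of λ is n − rank(A − λI), which equals the number of Jordan blocks for λ):
  λ = -1: algebraic multiplicity = 3, geometric multiplicity = 1

Determining the block sizes for each eigenvalue:
  λ = -1: one block (gm = 1), so the single block has size am = 3 → block sizes [3]

Assembling the blocks gives a Jordan form
J =
  [-1,  1,  0]
  [ 0, -1,  1]
  [ 0,  0, -1]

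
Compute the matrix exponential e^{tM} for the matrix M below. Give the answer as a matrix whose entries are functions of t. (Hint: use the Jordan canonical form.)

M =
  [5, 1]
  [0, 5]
e^{tM} =
  [exp(5*t), t*exp(5*t)]
  [0, exp(5*t)]

Strategy: write M = P · J · P⁻¹ where J is a Jordan canonical form, so e^{tM} = P · e^{tJ} · P⁻¹, and e^{tJ} can be computed block-by-block.

M has Jordan form
J =
  [5, 1]
  [0, 5]
(up to reordering of blocks).

Per-block formulas:
  For a 2×2 Jordan block J_2(5): exp(t · J_2(5)) = e^(5t)·(I + t·N), where N is the 2×2 nilpotent shift.

After assembling e^{tJ} and conjugating by P, we get:

e^{tM} =
  [exp(5*t), t*exp(5*t)]
  [0, exp(5*t)]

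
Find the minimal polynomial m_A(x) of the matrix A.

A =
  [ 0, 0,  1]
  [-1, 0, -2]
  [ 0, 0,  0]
x^3

The characteristic polynomial is χ_A(x) = x^3, so the eigenvalues are known. The minimal polynomial is
  m_A(x) = Π_λ (x − λ)^{k_λ}
where k_λ is the size of the *largest* Jordan block for λ (equivalently, the smallest k with (A − λI)^k v = 0 for every generalised eigenvector v of λ).

  λ = 0: largest Jordan block has size 3, contributing (x − 0)^3

So m_A(x) = x^3 = x^3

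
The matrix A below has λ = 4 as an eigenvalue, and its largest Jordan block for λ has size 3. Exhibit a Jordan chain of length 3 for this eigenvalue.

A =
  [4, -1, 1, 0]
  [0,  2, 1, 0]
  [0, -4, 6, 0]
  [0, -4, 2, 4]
A Jordan chain for λ = 4 of length 3:
v_1 = (-2, 0, 0, 0)ᵀ
v_2 = (-1, -2, -4, -4)ᵀ
v_3 = (0, 1, 0, 0)ᵀ

Let N = A − (4)·I. We want v_3 with N^3 v_3 = 0 but N^2 v_3 ≠ 0; then v_{j-1} := N · v_j for j = 3, …, 2.

Pick v_3 = (0, 1, 0, 0)ᵀ.
Then v_2 = N · v_3 = (-1, -2, -4, -4)ᵀ.
Then v_1 = N · v_2 = (-2, 0, 0, 0)ᵀ.

Sanity check: (A − (4)·I) v_1 = (0, 0, 0, 0)ᵀ = 0. ✓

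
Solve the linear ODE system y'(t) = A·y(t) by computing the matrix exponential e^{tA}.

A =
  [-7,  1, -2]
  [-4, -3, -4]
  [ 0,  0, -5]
e^{tA} =
  [-2*t*exp(-5*t) + exp(-5*t), t*exp(-5*t), -2*t*exp(-5*t)]
  [-4*t*exp(-5*t), 2*t*exp(-5*t) + exp(-5*t), -4*t*exp(-5*t)]
  [0, 0, exp(-5*t)]

Strategy: write A = P · J · P⁻¹ where J is a Jordan canonical form, so e^{tA} = P · e^{tJ} · P⁻¹, and e^{tJ} can be computed block-by-block.

A has Jordan form
J =
  [-5,  1,  0]
  [ 0, -5,  0]
  [ 0,  0, -5]
(up to reordering of blocks).

Per-block formulas:
  For a 2×2 Jordan block J_2(-5): exp(t · J_2(-5)) = e^(-5t)·(I + t·N), where N is the 2×2 nilpotent shift.
  For a 1×1 block at λ = -5: exp(t · [-5]) = [e^(-5t)].

After assembling e^{tJ} and conjugating by P, we get:

e^{tA} =
  [-2*t*exp(-5*t) + exp(-5*t), t*exp(-5*t), -2*t*exp(-5*t)]
  [-4*t*exp(-5*t), 2*t*exp(-5*t) + exp(-5*t), -4*t*exp(-5*t)]
  [0, 0, exp(-5*t)]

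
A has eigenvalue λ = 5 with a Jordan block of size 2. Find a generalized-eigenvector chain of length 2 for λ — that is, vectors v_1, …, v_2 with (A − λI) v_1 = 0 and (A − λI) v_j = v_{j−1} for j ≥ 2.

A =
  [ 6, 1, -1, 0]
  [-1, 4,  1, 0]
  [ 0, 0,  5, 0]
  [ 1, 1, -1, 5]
A Jordan chain for λ = 5 of length 2:
v_1 = (1, -1, 0, 1)ᵀ
v_2 = (1, 0, 0, 0)ᵀ

Let N = A − (5)·I. We want v_2 with N^2 v_2 = 0 but N^1 v_2 ≠ 0; then v_{j-1} := N · v_j for j = 2, …, 2.

Pick v_2 = (1, 0, 0, 0)ᵀ.
Then v_1 = N · v_2 = (1, -1, 0, 1)ᵀ.

Sanity check: (A − (5)·I) v_1 = (0, 0, 0, 0)ᵀ = 0. ✓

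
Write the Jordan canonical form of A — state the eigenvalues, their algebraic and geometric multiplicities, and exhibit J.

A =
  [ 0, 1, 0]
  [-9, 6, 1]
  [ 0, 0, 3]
J_3(3)

The characteristic polynomial is
  det(x·I − A) = x^3 - 9*x^2 + 27*x - 27 = (x - 3)^3

Eigenvalues and multiplicities (the geometric multiplicity of λ is n − rank(A − λI), which equals the number of Jordan blocks for λ):
  λ = 3: algebraic multiplicity = 3, geometric multiplicity = 1

Determining the block sizes for each eigenvalue:
  λ = 3: one block (gm = 1), so the single block has size am = 3 → block sizes [3]

Assembling the blocks gives a Jordan form
J =
  [3, 1, 0]
  [0, 3, 1]
  [0, 0, 3]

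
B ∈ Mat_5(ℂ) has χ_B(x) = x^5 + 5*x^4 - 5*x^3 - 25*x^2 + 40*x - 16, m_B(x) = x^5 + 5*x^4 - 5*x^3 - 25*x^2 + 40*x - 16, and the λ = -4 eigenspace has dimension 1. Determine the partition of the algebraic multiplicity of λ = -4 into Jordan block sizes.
Block sizes for λ = -4: [2]

Step 1 — from the characteristic polynomial, algebraic multiplicity of λ = -4 is 2. From dim ker(B − (-4)·I) = 1, there are exactly 1 Jordan blocks for λ = -4.
Step 2 — from the minimal polynomial, the factor (x + 4)^2 tells us the largest block for λ = -4 has size 2.
Step 3 — with total size 2, 1 blocks, and largest block 2, the block sizes (in nonincreasing order) are [2].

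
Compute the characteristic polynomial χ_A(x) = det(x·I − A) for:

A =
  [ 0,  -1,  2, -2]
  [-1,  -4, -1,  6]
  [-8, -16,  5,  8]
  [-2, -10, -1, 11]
x^4 - 12*x^3 + 54*x^2 - 108*x + 81

Expanding det(x·I − A) (e.g. by cofactor expansion or by noting that A is similar to its Jordan form J, which has the same characteristic polynomial as A) gives
  χ_A(x) = x^4 - 12*x^3 + 54*x^2 - 108*x + 81
which factors as (x - 3)^4. The eigenvalues (with algebraic multiplicities) are λ = 3 with multiplicity 4.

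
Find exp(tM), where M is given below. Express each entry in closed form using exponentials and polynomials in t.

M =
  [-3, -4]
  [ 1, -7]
e^{tM} =
  [2*t*exp(-5*t) + exp(-5*t), -4*t*exp(-5*t)]
  [t*exp(-5*t), -2*t*exp(-5*t) + exp(-5*t)]

Strategy: write M = P · J · P⁻¹ where J is a Jordan canonical form, so e^{tM} = P · e^{tJ} · P⁻¹, and e^{tJ} can be computed block-by-block.

M has Jordan form
J =
  [-5,  1]
  [ 0, -5]
(up to reordering of blocks).

Per-block formulas:
  For a 2×2 Jordan block J_2(-5): exp(t · J_2(-5)) = e^(-5t)·(I + t·N), where N is the 2×2 nilpotent shift.

After assembling e^{tJ} and conjugating by P, we get:

e^{tM} =
  [2*t*exp(-5*t) + exp(-5*t), -4*t*exp(-5*t)]
  [t*exp(-5*t), -2*t*exp(-5*t) + exp(-5*t)]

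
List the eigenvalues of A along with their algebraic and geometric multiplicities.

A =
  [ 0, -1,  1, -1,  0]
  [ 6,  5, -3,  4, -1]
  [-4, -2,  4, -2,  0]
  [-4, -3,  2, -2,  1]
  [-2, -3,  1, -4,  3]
λ = 2: alg = 5, geom = 2

Step 1 — factor the characteristic polynomial to read off the algebraic multiplicities:
  χ_A(x) = (x - 2)^5

Step 2 — compute geometric multiplicities via the rank-nullity identity g(λ) = n − rank(A − λI):
  rank(A − (2)·I) = 3, so dim ker(A − (2)·I) = n − 3 = 2

Summary:
  λ = 2: algebraic multiplicity = 5, geometric multiplicity = 2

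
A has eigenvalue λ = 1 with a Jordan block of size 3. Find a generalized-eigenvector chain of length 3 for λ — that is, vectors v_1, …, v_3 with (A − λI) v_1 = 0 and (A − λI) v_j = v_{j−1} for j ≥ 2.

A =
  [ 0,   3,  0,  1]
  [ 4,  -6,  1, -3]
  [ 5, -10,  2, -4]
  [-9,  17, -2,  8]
A Jordan chain for λ = 1 of length 3:
v_1 = (4, 0, -4, 4)ᵀ
v_2 = (-1, 4, 5, -9)ᵀ
v_3 = (1, 0, 0, 0)ᵀ

Let N = A − (1)·I. We want v_3 with N^3 v_3 = 0 but N^2 v_3 ≠ 0; then v_{j-1} := N · v_j for j = 3, …, 2.

Pick v_3 = (1, 0, 0, 0)ᵀ.
Then v_2 = N · v_3 = (-1, 4, 5, -9)ᵀ.
Then v_1 = N · v_2 = (4, 0, -4, 4)ᵀ.

Sanity check: (A − (1)·I) v_1 = (0, 0, 0, 0)ᵀ = 0. ✓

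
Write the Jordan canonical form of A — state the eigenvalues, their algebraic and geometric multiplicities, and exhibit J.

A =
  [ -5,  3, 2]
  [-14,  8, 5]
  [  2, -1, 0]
J_3(1)

The characteristic polynomial is
  det(x·I − A) = x^3 - 3*x^2 + 3*x - 1 = (x - 1)^3

Eigenvalues and multiplicities (the geometric multiplicity of λ is n − rank(A − λI), which equals the number of Jordan blocks for λ):
  λ = 1: algebraic multiplicity = 3, geometric multiplicity = 1

Determining the block sizes for each eigenvalue:
  λ = 1: one block (gm = 1), so the single block has size am = 3 → block sizes [3]

Assembling the blocks gives a Jordan form
J =
  [1, 1, 0]
  [0, 1, 1]
  [0, 0, 1]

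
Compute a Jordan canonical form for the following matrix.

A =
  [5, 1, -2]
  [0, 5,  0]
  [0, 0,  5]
J_2(5) ⊕ J_1(5)

The characteristic polynomial is
  det(x·I − A) = x^3 - 15*x^2 + 75*x - 125 = (x - 5)^3

Eigenvalues and multiplicities (the geometric multiplicity of λ is n − rank(A − λI), which equals the number of Jordan blocks for λ):
  λ = 5: algebraic multiplicity = 3, geometric multiplicity = 2

Determining the block sizes for each eigenvalue:
  λ = 5: 2 blocks summing to 3 forces exactly one block of size 2 and the rest size 1 → block sizes [2, 1]

Assembling the blocks gives a Jordan form
J =
  [5, 1, 0]
  [0, 5, 0]
  [0, 0, 5]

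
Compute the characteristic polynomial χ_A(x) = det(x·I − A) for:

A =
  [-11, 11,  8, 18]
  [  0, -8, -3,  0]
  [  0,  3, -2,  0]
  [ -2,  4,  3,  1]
x^4 + 20*x^3 + 150*x^2 + 500*x + 625

Expanding det(x·I − A) (e.g. by cofactor expansion or by noting that A is similar to its Jordan form J, which has the same characteristic polynomial as A) gives
  χ_A(x) = x^4 + 20*x^3 + 150*x^2 + 500*x + 625
which factors as (x + 5)^4. The eigenvalues (with algebraic multiplicities) are λ = -5 with multiplicity 4.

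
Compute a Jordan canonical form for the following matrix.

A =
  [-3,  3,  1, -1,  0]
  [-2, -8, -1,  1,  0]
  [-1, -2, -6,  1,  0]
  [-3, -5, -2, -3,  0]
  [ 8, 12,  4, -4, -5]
J_2(-5) ⊕ J_2(-5) ⊕ J_1(-5)

The characteristic polynomial is
  det(x·I − A) = x^5 + 25*x^4 + 250*x^3 + 1250*x^2 + 3125*x + 3125 = (x + 5)^5

Eigenvalues and multiplicities (the geometric multiplicity of λ is n − rank(A − λI), which equals the number of Jordan blocks for λ):
  λ = -5: algebraic multiplicity = 5, geometric multiplicity = 3

Determining the block sizes for each eigenvalue:
  λ = -5: with am = 5 and gm = 3, the partition is not yet determined (e.g. several partitions of 5 into 3 parts exist). Let N = A − (-5)·I. Computing rank(N^1) = 2, rank(N^2) = 0; the number of blocks of size ≥ j is rank(N^{j−1}) − rank(N^j), giving [3, 2]. So we have 2 block(s) of size 2, 1 block(s) of size 1 → block sizes [2, 2, 1]

Assembling the blocks gives a Jordan form
J =
  [-5,  1,  0,  0,  0]
  [ 0, -5,  0,  0,  0]
  [ 0,  0, -5,  1,  0]
  [ 0,  0,  0, -5,  0]
  [ 0,  0,  0,  0, -5]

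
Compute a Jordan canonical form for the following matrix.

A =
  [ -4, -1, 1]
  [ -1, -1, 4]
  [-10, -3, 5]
J_3(0)

The characteristic polynomial is
  det(x·I − A) = x^3

Eigenvalues and multiplicities (the geometric multiplicity of λ is n − rank(A − λI), which equals the number of Jordan blocks for λ):
  λ = 0: algebraic multiplicity = 3, geometric multiplicity = 1

Determining the block sizes for each eigenvalue:
  λ = 0: one block (gm = 1), so the single block has size am = 3 → block sizes [3]

Assembling the blocks gives a Jordan form
J =
  [0, 1, 0]
  [0, 0, 1]
  [0, 0, 0]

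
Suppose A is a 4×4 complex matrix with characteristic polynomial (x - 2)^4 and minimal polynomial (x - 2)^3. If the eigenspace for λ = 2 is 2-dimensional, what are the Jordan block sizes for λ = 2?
Block sizes for λ = 2: [3, 1]

Step 1 — from the characteristic polynomial, algebraic multiplicity of λ = 2 is 4. From dim ker(A − (2)·I) = 2, there are exactly 2 Jordan blocks for λ = 2.
Step 2 — from the minimal polynomial, the factor (x − 2)^3 tells us the largest block for λ = 2 has size 3.
Step 3 — with total size 4, 2 blocks, and largest block 3, the block sizes (in nonincreasing order) are [3, 1].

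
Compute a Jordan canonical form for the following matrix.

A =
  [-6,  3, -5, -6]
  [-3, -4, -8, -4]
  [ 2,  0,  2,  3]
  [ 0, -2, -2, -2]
J_2(-3) ⊕ J_2(-2)

The characteristic polynomial is
  det(x·I − A) = x^4 + 10*x^3 + 37*x^2 + 60*x + 36 = (x + 2)^2*(x + 3)^2

Eigenvalues and multiplicities (the geometric multiplicity of λ is n − rank(A − λI), which equals the number of Jordan blocks for λ):
  λ = -3: algebraic multiplicity = 2, geometric multiplicity = 1
  λ = -2: algebraic multiplicity = 2, geometric multiplicity = 1

Determining the block sizes for each eigenvalue:
  λ = -3: one block (gm = 1), so the single block has size am = 2 → block sizes [2]
  λ = -2: one block (gm = 1), so the single block has size am = 2 → block sizes [2]

Assembling the blocks gives a Jordan form
J =
  [-3,  1,  0,  0]
  [ 0, -3,  0,  0]
  [ 0,  0, -2,  1]
  [ 0,  0,  0, -2]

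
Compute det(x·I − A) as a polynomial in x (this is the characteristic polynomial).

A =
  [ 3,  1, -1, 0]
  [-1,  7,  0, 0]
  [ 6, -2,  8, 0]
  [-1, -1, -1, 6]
x^4 - 24*x^3 + 216*x^2 - 864*x + 1296

Expanding det(x·I − A) (e.g. by cofactor expansion or by noting that A is similar to its Jordan form J, which has the same characteristic polynomial as A) gives
  χ_A(x) = x^4 - 24*x^3 + 216*x^2 - 864*x + 1296
which factors as (x - 6)^4. The eigenvalues (with algebraic multiplicities) are λ = 6 with multiplicity 4.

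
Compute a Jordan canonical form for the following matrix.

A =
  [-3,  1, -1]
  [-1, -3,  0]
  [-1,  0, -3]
J_3(-3)

The characteristic polynomial is
  det(x·I − A) = x^3 + 9*x^2 + 27*x + 27 = (x + 3)^3

Eigenvalues and multiplicities (the geometric multiplicity of λ is n − rank(A − λI), which equals the number of Jordan blocks for λ):
  λ = -3: algebraic multiplicity = 3, geometric multiplicity = 1

Determining the block sizes for each eigenvalue:
  λ = -3: one block (gm = 1), so the single block has size am = 3 → block sizes [3]

Assembling the blocks gives a Jordan form
J =
  [-3,  1,  0]
  [ 0, -3,  1]
  [ 0,  0, -3]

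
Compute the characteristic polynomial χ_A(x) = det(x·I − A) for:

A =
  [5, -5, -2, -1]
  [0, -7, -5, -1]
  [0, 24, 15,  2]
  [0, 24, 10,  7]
x^4 - 20*x^3 + 150*x^2 - 500*x + 625

Expanding det(x·I − A) (e.g. by cofactor expansion or by noting that A is similar to its Jordan form J, which has the same characteristic polynomial as A) gives
  χ_A(x) = x^4 - 20*x^3 + 150*x^2 - 500*x + 625
which factors as (x - 5)^4. The eigenvalues (with algebraic multiplicities) are λ = 5 with multiplicity 4.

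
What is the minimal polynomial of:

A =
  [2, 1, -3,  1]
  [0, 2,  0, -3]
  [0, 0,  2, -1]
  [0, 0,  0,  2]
x^2 - 4*x + 4

The characteristic polynomial is χ_A(x) = (x - 2)^4, so the eigenvalues are known. The minimal polynomial is
  m_A(x) = Π_λ (x − λ)^{k_λ}
where k_λ is the size of the *largest* Jordan block for λ (equivalently, the smallest k with (A − λI)^k v = 0 for every generalised eigenvector v of λ).

  λ = 2: largest Jordan block has size 2, contributing (x − 2)^2

So m_A(x) = (x - 2)^2 = x^2 - 4*x + 4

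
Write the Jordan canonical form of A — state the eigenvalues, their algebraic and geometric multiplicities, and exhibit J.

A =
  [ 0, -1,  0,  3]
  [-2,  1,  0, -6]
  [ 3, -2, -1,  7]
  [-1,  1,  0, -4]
J_2(-1) ⊕ J_2(-1)

The characteristic polynomial is
  det(x·I − A) = x^4 + 4*x^3 + 6*x^2 + 4*x + 1 = (x + 1)^4

Eigenvalues and multiplicities (the geometric multiplicity of λ is n − rank(A − λI), which equals the number of Jordan blocks for λ):
  λ = -1: algebraic multiplicity = 4, geometric multiplicity = 2

Determining the block sizes for each eigenvalue:
  λ = -1: with am = 4 and gm = 2, the partition is not yet determined (e.g. several partitions of 4 into 2 parts exist). Let N = A − (-1)·I. Computing rank(N^1) = 2, rank(N^2) = 0; the number of blocks of size ≥ j is rank(N^{j−1}) − rank(N^j), giving [2, 2]. So we have 2 block(s) of size 2 → block sizes [2, 2]

Assembling the blocks gives a Jordan form
J =
  [-1,  1,  0,  0]
  [ 0, -1,  0,  0]
  [ 0,  0, -1,  1]
  [ 0,  0,  0, -1]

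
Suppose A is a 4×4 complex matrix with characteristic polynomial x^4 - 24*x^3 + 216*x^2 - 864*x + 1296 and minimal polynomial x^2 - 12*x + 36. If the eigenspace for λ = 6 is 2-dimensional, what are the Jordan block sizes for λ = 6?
Block sizes for λ = 6: [2, 2]

Step 1 — from the characteristic polynomial, algebraic multiplicity of λ = 6 is 4. From dim ker(A − (6)·I) = 2, there are exactly 2 Jordan blocks for λ = 6.
Step 2 — from the minimal polynomial, the factor (x − 6)^2 tells us the largest block for λ = 6 has size 2.
Step 3 — with total size 4, 2 blocks, and largest block 2, the block sizes (in nonincreasing order) are [2, 2].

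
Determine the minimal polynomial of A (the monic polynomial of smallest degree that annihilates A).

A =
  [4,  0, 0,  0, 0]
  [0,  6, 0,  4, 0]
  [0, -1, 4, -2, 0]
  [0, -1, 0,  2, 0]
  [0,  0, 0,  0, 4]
x^2 - 8*x + 16

The characteristic polynomial is χ_A(x) = (x - 4)^5, so the eigenvalues are known. The minimal polynomial is
  m_A(x) = Π_λ (x − λ)^{k_λ}
where k_λ is the size of the *largest* Jordan block for λ (equivalently, the smallest k with (A − λI)^k v = 0 for every generalised eigenvector v of λ).

  λ = 4: largest Jordan block has size 2, contributing (x − 4)^2

So m_A(x) = (x - 4)^2 = x^2 - 8*x + 16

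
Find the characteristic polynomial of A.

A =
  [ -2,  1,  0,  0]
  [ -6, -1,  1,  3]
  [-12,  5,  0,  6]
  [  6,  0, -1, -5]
x^4 + 8*x^3 + 24*x^2 + 32*x + 16

Expanding det(x·I − A) (e.g. by cofactor expansion or by noting that A is similar to its Jordan form J, which has the same characteristic polynomial as A) gives
  χ_A(x) = x^4 + 8*x^3 + 24*x^2 + 32*x + 16
which factors as (x + 2)^4. The eigenvalues (with algebraic multiplicities) are λ = -2 with multiplicity 4.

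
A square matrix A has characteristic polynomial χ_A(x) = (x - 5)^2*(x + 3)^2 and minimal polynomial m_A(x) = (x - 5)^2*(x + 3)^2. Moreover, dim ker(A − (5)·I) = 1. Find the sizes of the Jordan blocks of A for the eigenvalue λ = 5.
Block sizes for λ = 5: [2]

Step 1 — from the characteristic polynomial, algebraic multiplicity of λ = 5 is 2. From dim ker(A − (5)·I) = 1, there are exactly 1 Jordan blocks for λ = 5.
Step 2 — from the minimal polynomial, the factor (x − 5)^2 tells us the largest block for λ = 5 has size 2.
Step 3 — with total size 2, 1 blocks, and largest block 2, the block sizes (in nonincreasing order) are [2].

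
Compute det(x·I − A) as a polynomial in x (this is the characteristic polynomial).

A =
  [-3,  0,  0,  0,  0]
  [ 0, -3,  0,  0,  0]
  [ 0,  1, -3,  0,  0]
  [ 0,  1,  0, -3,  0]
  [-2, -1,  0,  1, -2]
x^5 + 14*x^4 + 78*x^3 + 216*x^2 + 297*x + 162

Expanding det(x·I − A) (e.g. by cofactor expansion or by noting that A is similar to its Jordan form J, which has the same characteristic polynomial as A) gives
  χ_A(x) = x^5 + 14*x^4 + 78*x^3 + 216*x^2 + 297*x + 162
which factors as (x + 2)*(x + 3)^4. The eigenvalues (with algebraic multiplicities) are λ = -3 with multiplicity 4, λ = -2 with multiplicity 1.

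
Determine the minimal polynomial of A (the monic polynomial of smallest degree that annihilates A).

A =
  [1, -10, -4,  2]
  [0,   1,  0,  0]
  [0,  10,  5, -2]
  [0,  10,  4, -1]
x^2 - 4*x + 3

The characteristic polynomial is χ_A(x) = (x - 3)*(x - 1)^3, so the eigenvalues are known. The minimal polynomial is
  m_A(x) = Π_λ (x − λ)^{k_λ}
where k_λ is the size of the *largest* Jordan block for λ (equivalently, the smallest k with (A − λI)^k v = 0 for every generalised eigenvector v of λ).

  λ = 1: largest Jordan block has size 1, contributing (x − 1)
  λ = 3: largest Jordan block has size 1, contributing (x − 3)

So m_A(x) = (x - 3)*(x - 1) = x^2 - 4*x + 3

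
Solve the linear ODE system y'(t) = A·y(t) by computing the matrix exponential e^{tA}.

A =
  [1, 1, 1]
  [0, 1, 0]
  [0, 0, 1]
e^{tA} =
  [exp(t), t*exp(t), t*exp(t)]
  [0, exp(t), 0]
  [0, 0, exp(t)]

Strategy: write A = P · J · P⁻¹ where J is a Jordan canonical form, so e^{tA} = P · e^{tJ} · P⁻¹, and e^{tJ} can be computed block-by-block.

A has Jordan form
J =
  [1, 1, 0]
  [0, 1, 0]
  [0, 0, 1]
(up to reordering of blocks).

Per-block formulas:
  For a 1×1 block at λ = 1: exp(t · [1]) = [e^(1t)].
  For a 2×2 Jordan block J_2(1): exp(t · J_2(1)) = e^(1t)·(I + t·N), where N is the 2×2 nilpotent shift.

After assembling e^{tJ} and conjugating by P, we get:

e^{tA} =
  [exp(t), t*exp(t), t*exp(t)]
  [0, exp(t), 0]
  [0, 0, exp(t)]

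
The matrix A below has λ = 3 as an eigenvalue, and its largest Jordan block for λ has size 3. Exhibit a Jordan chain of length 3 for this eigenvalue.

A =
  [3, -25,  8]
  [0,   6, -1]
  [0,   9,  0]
A Jordan chain for λ = 3 of length 3:
v_1 = (-3, 0, 0)ᵀ
v_2 = (-25, 3, 9)ᵀ
v_3 = (0, 1, 0)ᵀ

Let N = A − (3)·I. We want v_3 with N^3 v_3 = 0 but N^2 v_3 ≠ 0; then v_{j-1} := N · v_j for j = 3, …, 2.

Pick v_3 = (0, 1, 0)ᵀ.
Then v_2 = N · v_3 = (-25, 3, 9)ᵀ.
Then v_1 = N · v_2 = (-3, 0, 0)ᵀ.

Sanity check: (A − (3)·I) v_1 = (0, 0, 0)ᵀ = 0. ✓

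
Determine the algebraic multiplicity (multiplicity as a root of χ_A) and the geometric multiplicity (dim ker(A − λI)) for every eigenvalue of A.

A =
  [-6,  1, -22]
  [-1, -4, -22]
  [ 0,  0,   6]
λ = -5: alg = 2, geom = 1; λ = 6: alg = 1, geom = 1

Step 1 — factor the characteristic polynomial to read off the algebraic multiplicities:
  χ_A(x) = (x - 6)*(x + 5)^2

Step 2 — compute geometric multiplicities via the rank-nullity identity g(λ) = n − rank(A − λI):
  rank(A − (-5)·I) = 2, so dim ker(A − (-5)·I) = n − 2 = 1
  rank(A − (6)·I) = 2, so dim ker(A − (6)·I) = n − 2 = 1

Summary:
  λ = -5: algebraic multiplicity = 2, geometric multiplicity = 1
  λ = 6: algebraic multiplicity = 1, geometric multiplicity = 1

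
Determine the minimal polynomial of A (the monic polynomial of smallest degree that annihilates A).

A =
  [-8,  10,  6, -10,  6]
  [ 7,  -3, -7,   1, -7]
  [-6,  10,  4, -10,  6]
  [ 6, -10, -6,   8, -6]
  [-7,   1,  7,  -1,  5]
x^3 - 10*x^2 + 12*x + 72

The characteristic polynomial is χ_A(x) = (x - 6)^2*(x + 2)^3, so the eigenvalues are known. The minimal polynomial is
  m_A(x) = Π_λ (x − λ)^{k_λ}
where k_λ is the size of the *largest* Jordan block for λ (equivalently, the smallest k with (A − λI)^k v = 0 for every generalised eigenvector v of λ).

  λ = -2: largest Jordan block has size 1, contributing (x + 2)
  λ = 6: largest Jordan block has size 2, contributing (x − 6)^2

So m_A(x) = (x - 6)^2*(x + 2) = x^3 - 10*x^2 + 12*x + 72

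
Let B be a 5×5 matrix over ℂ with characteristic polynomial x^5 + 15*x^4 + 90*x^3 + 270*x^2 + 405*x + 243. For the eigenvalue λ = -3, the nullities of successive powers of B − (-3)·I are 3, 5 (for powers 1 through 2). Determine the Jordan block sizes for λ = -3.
Block sizes for λ = -3: [2, 2, 1]

From the dimensions of kernels of powers, the number of Jordan blocks of size at least j is d_j − d_{j−1} where d_j = dim ker(N^j) (with d_0 = 0). Computing the differences gives [3, 2].
The number of blocks of size exactly k is (#blocks of size ≥ k) − (#blocks of size ≥ k + 1), so the partition is: 1 block(s) of size 1, 2 block(s) of size 2.
In nonincreasing order the block sizes are [2, 2, 1].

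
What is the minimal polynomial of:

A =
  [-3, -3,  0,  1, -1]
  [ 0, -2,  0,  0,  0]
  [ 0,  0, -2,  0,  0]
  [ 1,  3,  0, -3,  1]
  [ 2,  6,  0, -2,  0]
x^2 + 4*x + 4

The characteristic polynomial is χ_A(x) = (x + 2)^5, so the eigenvalues are known. The minimal polynomial is
  m_A(x) = Π_λ (x − λ)^{k_λ}
where k_λ is the size of the *largest* Jordan block for λ (equivalently, the smallest k with (A − λI)^k v = 0 for every generalised eigenvector v of λ).

  λ = -2: largest Jordan block has size 2, contributing (x + 2)^2

So m_A(x) = (x + 2)^2 = x^2 + 4*x + 4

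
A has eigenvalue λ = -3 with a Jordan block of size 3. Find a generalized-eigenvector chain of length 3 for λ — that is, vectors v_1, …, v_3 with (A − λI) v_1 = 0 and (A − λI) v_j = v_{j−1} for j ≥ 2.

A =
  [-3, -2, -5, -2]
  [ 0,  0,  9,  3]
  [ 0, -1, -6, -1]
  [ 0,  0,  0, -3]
A Jordan chain for λ = -3 of length 3:
v_1 = (-1, 0, 0, 0)ᵀ
v_2 = (-2, 3, -1, 0)ᵀ
v_3 = (0, 1, 0, 0)ᵀ

Let N = A − (-3)·I. We want v_3 with N^3 v_3 = 0 but N^2 v_3 ≠ 0; then v_{j-1} := N · v_j for j = 3, …, 2.

Pick v_3 = (0, 1, 0, 0)ᵀ.
Then v_2 = N · v_3 = (-2, 3, -1, 0)ᵀ.
Then v_1 = N · v_2 = (-1, 0, 0, 0)ᵀ.

Sanity check: (A − (-3)·I) v_1 = (0, 0, 0, 0)ᵀ = 0. ✓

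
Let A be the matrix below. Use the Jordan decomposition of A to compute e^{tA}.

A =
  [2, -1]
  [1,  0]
e^{tA} =
  [t*exp(t) + exp(t), -t*exp(t)]
  [t*exp(t), -t*exp(t) + exp(t)]

Strategy: write A = P · J · P⁻¹ where J is a Jordan canonical form, so e^{tA} = P · e^{tJ} · P⁻¹, and e^{tJ} can be computed block-by-block.

A has Jordan form
J =
  [1, 1]
  [0, 1]
(up to reordering of blocks).

Per-block formulas:
  For a 2×2 Jordan block J_2(1): exp(t · J_2(1)) = e^(1t)·(I + t·N), where N is the 2×2 nilpotent shift.

After assembling e^{tJ} and conjugating by P, we get:

e^{tA} =
  [t*exp(t) + exp(t), -t*exp(t)]
  [t*exp(t), -t*exp(t) + exp(t)]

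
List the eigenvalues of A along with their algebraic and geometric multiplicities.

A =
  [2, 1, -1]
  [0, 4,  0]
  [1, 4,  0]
λ = 1: alg = 2, geom = 1; λ = 4: alg = 1, geom = 1

Step 1 — factor the characteristic polynomial to read off the algebraic multiplicities:
  χ_A(x) = (x - 4)*(x - 1)^2

Step 2 — compute geometric multiplicities via the rank-nullity identity g(λ) = n − rank(A − λI):
  rank(A − (1)·I) = 2, so dim ker(A − (1)·I) = n − 2 = 1
  rank(A − (4)·I) = 2, so dim ker(A − (4)·I) = n − 2 = 1

Summary:
  λ = 1: algebraic multiplicity = 2, geometric multiplicity = 1
  λ = 4: algebraic multiplicity = 1, geometric multiplicity = 1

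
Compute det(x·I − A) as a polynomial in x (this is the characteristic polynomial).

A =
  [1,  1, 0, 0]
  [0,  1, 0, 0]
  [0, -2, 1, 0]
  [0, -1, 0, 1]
x^4 - 4*x^3 + 6*x^2 - 4*x + 1

Expanding det(x·I − A) (e.g. by cofactor expansion or by noting that A is similar to its Jordan form J, which has the same characteristic polynomial as A) gives
  χ_A(x) = x^4 - 4*x^3 + 6*x^2 - 4*x + 1
which factors as (x - 1)^4. The eigenvalues (with algebraic multiplicities) are λ = 1 with multiplicity 4.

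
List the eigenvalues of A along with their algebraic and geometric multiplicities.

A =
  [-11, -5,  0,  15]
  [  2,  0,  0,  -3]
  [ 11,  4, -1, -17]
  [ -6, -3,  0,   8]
λ = -1: alg = 4, geom = 2

Step 1 — factor the characteristic polynomial to read off the algebraic multiplicities:
  χ_A(x) = (x + 1)^4

Step 2 — compute geometric multiplicities via the rank-nullity identity g(λ) = n − rank(A − λI):
  rank(A − (-1)·I) = 2, so dim ker(A − (-1)·I) = n − 2 = 2

Summary:
  λ = -1: algebraic multiplicity = 4, geometric multiplicity = 2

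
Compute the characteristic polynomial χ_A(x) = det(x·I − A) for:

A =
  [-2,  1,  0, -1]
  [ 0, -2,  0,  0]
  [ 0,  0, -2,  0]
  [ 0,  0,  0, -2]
x^4 + 8*x^3 + 24*x^2 + 32*x + 16

Expanding det(x·I − A) (e.g. by cofactor expansion or by noting that A is similar to its Jordan form J, which has the same characteristic polynomial as A) gives
  χ_A(x) = x^4 + 8*x^3 + 24*x^2 + 32*x + 16
which factors as (x + 2)^4. The eigenvalues (with algebraic multiplicities) are λ = -2 with multiplicity 4.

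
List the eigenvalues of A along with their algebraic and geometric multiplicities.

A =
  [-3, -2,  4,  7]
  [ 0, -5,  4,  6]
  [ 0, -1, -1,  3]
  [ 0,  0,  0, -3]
λ = -3: alg = 4, geom = 2

Step 1 — factor the characteristic polynomial to read off the algebraic multiplicities:
  χ_A(x) = (x + 3)^4

Step 2 — compute geometric multiplicities via the rank-nullity identity g(λ) = n − rank(A − λI):
  rank(A − (-3)·I) = 2, so dim ker(A − (-3)·I) = n − 2 = 2

Summary:
  λ = -3: algebraic multiplicity = 4, geometric multiplicity = 2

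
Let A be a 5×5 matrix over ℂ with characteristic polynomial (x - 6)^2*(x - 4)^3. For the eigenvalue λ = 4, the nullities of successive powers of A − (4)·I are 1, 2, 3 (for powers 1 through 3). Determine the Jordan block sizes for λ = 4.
Block sizes for λ = 4: [3]

From the dimensions of kernels of powers, the number of Jordan blocks of size at least j is d_j − d_{j−1} where d_j = dim ker(N^j) (with d_0 = 0). Computing the differences gives [1, 1, 1].
The number of blocks of size exactly k is (#blocks of size ≥ k) − (#blocks of size ≥ k + 1), so the partition is: 1 block(s) of size 3.
In nonincreasing order the block sizes are [3].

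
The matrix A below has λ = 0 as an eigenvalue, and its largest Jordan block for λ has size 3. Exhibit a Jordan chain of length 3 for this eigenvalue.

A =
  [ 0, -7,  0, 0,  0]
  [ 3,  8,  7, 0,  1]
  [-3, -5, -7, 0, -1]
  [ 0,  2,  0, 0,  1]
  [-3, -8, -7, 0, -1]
A Jordan chain for λ = 0 of length 3:
v_1 = (-21, 0, 9, 3, 0)ᵀ
v_2 = (0, 3, -3, 0, -3)ᵀ
v_3 = (1, 0, 0, 0, 0)ᵀ

Let N = A − (0)·I. We want v_3 with N^3 v_3 = 0 but N^2 v_3 ≠ 0; then v_{j-1} := N · v_j for j = 3, …, 2.

Pick v_3 = (1, 0, 0, 0, 0)ᵀ.
Then v_2 = N · v_3 = (0, 3, -3, 0, -3)ᵀ.
Then v_1 = N · v_2 = (-21, 0, 9, 3, 0)ᵀ.

Sanity check: (A − (0)·I) v_1 = (0, 0, 0, 0, 0)ᵀ = 0. ✓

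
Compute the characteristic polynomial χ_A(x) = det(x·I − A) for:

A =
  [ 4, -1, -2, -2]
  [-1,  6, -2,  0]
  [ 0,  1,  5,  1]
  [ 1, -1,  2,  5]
x^4 - 20*x^3 + 150*x^2 - 500*x + 625

Expanding det(x·I − A) (e.g. by cofactor expansion or by noting that A is similar to its Jordan form J, which has the same characteristic polynomial as A) gives
  χ_A(x) = x^4 - 20*x^3 + 150*x^2 - 500*x + 625
which factors as (x - 5)^4. The eigenvalues (with algebraic multiplicities) are λ = 5 with multiplicity 4.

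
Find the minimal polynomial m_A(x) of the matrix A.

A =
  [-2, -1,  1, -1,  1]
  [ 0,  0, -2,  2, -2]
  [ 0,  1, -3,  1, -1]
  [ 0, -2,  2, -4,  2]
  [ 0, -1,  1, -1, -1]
x^2 + 4*x + 4

The characteristic polynomial is χ_A(x) = (x + 2)^5, so the eigenvalues are known. The minimal polynomial is
  m_A(x) = Π_λ (x − λ)^{k_λ}
where k_λ is the size of the *largest* Jordan block for λ (equivalently, the smallest k with (A − λI)^k v = 0 for every generalised eigenvector v of λ).

  λ = -2: largest Jordan block has size 2, contributing (x + 2)^2

So m_A(x) = (x + 2)^2 = x^2 + 4*x + 4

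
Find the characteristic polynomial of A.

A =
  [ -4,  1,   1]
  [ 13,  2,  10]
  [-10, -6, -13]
x^3 + 15*x^2 + 75*x + 125

Expanding det(x·I − A) (e.g. by cofactor expansion or by noting that A is similar to its Jordan form J, which has the same characteristic polynomial as A) gives
  χ_A(x) = x^3 + 15*x^2 + 75*x + 125
which factors as (x + 5)^3. The eigenvalues (with algebraic multiplicities) are λ = -5 with multiplicity 3.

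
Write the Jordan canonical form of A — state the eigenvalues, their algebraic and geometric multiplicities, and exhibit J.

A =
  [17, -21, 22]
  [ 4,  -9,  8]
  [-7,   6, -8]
J_2(-3) ⊕ J_1(6)

The characteristic polynomial is
  det(x·I − A) = x^3 - 27*x - 54 = (x - 6)*(x + 3)^2

Eigenvalues and multiplicities (the geometric multiplicity of λ is n − rank(A − λI), which equals the number of Jordan blocks for λ):
  λ = -3: algebraic multiplicity = 2, geometric multiplicity = 1
  λ = 6: algebraic multiplicity = 1, geometric multiplicity = 1

Determining the block sizes for each eigenvalue:
  λ = -3: one block (gm = 1), so the single block has size am = 2 → block sizes [2]
  λ = 6: one block (gm = 1), so the single block has size am = 1 → block sizes [1]

Assembling the blocks gives a Jordan form
J =
  [-3,  1, 0]
  [ 0, -3, 0]
  [ 0,  0, 6]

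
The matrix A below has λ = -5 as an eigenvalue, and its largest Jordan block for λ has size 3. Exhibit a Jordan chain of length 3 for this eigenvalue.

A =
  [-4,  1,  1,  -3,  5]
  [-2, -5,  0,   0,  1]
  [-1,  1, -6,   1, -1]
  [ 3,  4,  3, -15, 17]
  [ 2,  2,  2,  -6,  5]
A Jordan chain for λ = -5 of length 3:
v_1 = (-1, 0, -1, -4, -2)ᵀ
v_2 = (1, -2, -1, 3, 2)ᵀ
v_3 = (1, 0, 0, 0, 0)ᵀ

Let N = A − (-5)·I. We want v_3 with N^3 v_3 = 0 but N^2 v_3 ≠ 0; then v_{j-1} := N · v_j for j = 3, …, 2.

Pick v_3 = (1, 0, 0, 0, 0)ᵀ.
Then v_2 = N · v_3 = (1, -2, -1, 3, 2)ᵀ.
Then v_1 = N · v_2 = (-1, 0, -1, -4, -2)ᵀ.

Sanity check: (A − (-5)·I) v_1 = (0, 0, 0, 0, 0)ᵀ = 0. ✓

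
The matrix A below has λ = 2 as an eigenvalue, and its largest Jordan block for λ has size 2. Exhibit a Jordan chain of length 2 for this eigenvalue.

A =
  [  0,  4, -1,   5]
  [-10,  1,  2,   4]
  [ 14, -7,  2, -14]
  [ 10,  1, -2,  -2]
A Jordan chain for λ = 2 of length 2:
v_1 = (6, -12, 0, 12)ᵀ
v_2 = (1, 2, 0, 0)ᵀ

Let N = A − (2)·I. We want v_2 with N^2 v_2 = 0 but N^1 v_2 ≠ 0; then v_{j-1} := N · v_j for j = 2, …, 2.

Pick v_2 = (1, 2, 0, 0)ᵀ.
Then v_1 = N · v_2 = (6, -12, 0, 12)ᵀ.

Sanity check: (A − (2)·I) v_1 = (0, 0, 0, 0)ᵀ = 0. ✓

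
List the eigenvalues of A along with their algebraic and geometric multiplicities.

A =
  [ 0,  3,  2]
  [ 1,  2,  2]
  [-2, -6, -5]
λ = -1: alg = 3, geom = 2

Step 1 — factor the characteristic polynomial to read off the algebraic multiplicities:
  χ_A(x) = (x + 1)^3

Step 2 — compute geometric multiplicities via the rank-nullity identity g(λ) = n − rank(A − λI):
  rank(A − (-1)·I) = 1, so dim ker(A − (-1)·I) = n − 1 = 2

Summary:
  λ = -1: algebraic multiplicity = 3, geometric multiplicity = 2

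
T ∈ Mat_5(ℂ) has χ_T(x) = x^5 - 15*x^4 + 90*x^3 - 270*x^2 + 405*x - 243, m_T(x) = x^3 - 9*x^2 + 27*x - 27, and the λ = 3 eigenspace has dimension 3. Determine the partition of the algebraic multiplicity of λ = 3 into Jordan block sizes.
Block sizes for λ = 3: [3, 1, 1]

Step 1 — from the characteristic polynomial, algebraic multiplicity of λ = 3 is 5. From dim ker(T − (3)·I) = 3, there are exactly 3 Jordan blocks for λ = 3.
Step 2 — from the minimal polynomial, the factor (x − 3)^3 tells us the largest block for λ = 3 has size 3.
Step 3 — with total size 5, 3 blocks, and largest block 3, the block sizes (in nonincreasing order) are [3, 1, 1].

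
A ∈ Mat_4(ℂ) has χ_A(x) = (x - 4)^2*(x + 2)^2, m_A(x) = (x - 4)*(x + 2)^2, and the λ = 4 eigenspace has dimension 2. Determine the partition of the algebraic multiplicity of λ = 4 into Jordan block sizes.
Block sizes for λ = 4: [1, 1]

Step 1 — from the characteristic polynomial, algebraic multiplicity of λ = 4 is 2. From dim ker(A − (4)·I) = 2, there are exactly 2 Jordan blocks for λ = 4.
Step 2 — from the minimal polynomial, the factor (x − 4) tells us the largest block for λ = 4 has size 1.
Step 3 — with total size 2, 2 blocks, and largest block 1, the block sizes (in nonincreasing order) are [1, 1].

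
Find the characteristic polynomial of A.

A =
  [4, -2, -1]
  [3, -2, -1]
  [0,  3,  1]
x^3 - 3*x^2 + 3*x - 1

Expanding det(x·I − A) (e.g. by cofactor expansion or by noting that A is similar to its Jordan form J, which has the same characteristic polynomial as A) gives
  χ_A(x) = x^3 - 3*x^2 + 3*x - 1
which factors as (x - 1)^3. The eigenvalues (with algebraic multiplicities) are λ = 1 with multiplicity 3.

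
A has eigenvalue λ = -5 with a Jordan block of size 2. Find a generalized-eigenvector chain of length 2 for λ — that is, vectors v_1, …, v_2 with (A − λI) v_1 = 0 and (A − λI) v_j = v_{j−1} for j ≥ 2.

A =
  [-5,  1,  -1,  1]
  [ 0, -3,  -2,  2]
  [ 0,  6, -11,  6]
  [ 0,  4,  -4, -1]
A Jordan chain for λ = -5 of length 2:
v_1 = (1, 2, 6, 4)ᵀ
v_2 = (0, 1, 0, 0)ᵀ

Let N = A − (-5)·I. We want v_2 with N^2 v_2 = 0 but N^1 v_2 ≠ 0; then v_{j-1} := N · v_j for j = 2, …, 2.

Pick v_2 = (0, 1, 0, 0)ᵀ.
Then v_1 = N · v_2 = (1, 2, 6, 4)ᵀ.

Sanity check: (A − (-5)·I) v_1 = (0, 0, 0, 0)ᵀ = 0. ✓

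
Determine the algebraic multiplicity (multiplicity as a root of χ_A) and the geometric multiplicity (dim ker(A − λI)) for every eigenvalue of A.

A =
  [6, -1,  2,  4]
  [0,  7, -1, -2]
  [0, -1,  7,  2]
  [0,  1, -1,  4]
λ = 6: alg = 4, geom = 2

Step 1 — factor the characteristic polynomial to read off the algebraic multiplicities:
  χ_A(x) = (x - 6)^4

Step 2 — compute geometric multiplicities via the rank-nullity identity g(λ) = n − rank(A − λI):
  rank(A − (6)·I) = 2, so dim ker(A − (6)·I) = n − 2 = 2

Summary:
  λ = 6: algebraic multiplicity = 4, geometric multiplicity = 2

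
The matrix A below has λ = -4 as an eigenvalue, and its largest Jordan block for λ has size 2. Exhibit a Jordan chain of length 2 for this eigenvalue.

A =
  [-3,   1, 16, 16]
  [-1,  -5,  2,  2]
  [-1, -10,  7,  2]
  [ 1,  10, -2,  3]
A Jordan chain for λ = -4 of length 2:
v_1 = (1, -1, -1, 1)ᵀ
v_2 = (1, 0, 0, 0)ᵀ

Let N = A − (-4)·I. We want v_2 with N^2 v_2 = 0 but N^1 v_2 ≠ 0; then v_{j-1} := N · v_j for j = 2, …, 2.

Pick v_2 = (1, 0, 0, 0)ᵀ.
Then v_1 = N · v_2 = (1, -1, -1, 1)ᵀ.

Sanity check: (A − (-4)·I) v_1 = (0, 0, 0, 0)ᵀ = 0. ✓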